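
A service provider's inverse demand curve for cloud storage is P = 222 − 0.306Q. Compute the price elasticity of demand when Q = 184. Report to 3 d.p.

At Q = 184, P = 222 − 0.306(184) = 165.70.
dP/dQ = −0.306, so dQ/dP = 1/(−0.306) = -3.268.
ε = (dQ/dP)(P/Q) = (-3.268)(165.70/184).

-2.943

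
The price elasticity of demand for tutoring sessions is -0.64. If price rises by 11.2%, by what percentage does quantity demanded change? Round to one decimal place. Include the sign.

%ΔQ ≈ ε × %ΔP = (-0.64)(11.2%) = -7.17%.

-7.2%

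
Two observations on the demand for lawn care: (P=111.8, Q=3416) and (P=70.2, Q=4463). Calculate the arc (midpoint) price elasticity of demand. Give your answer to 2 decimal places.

-0.58

ΔQ = 4463 − 3416 = 1047; ΔP = 70.2 − 111.8 = -41.6.
Midpoints: P̄ = 91.00, Q̄ = 3939.5.
ε = (ΔQ/ΔP)(P̄/Q̄) = (1047/-41.6)(91.00/3939.5).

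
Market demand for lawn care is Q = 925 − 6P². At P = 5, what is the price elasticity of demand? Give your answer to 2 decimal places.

At P = 5, Q = 775.
dQ/dP = −12P = -60.
ε = (dQ/dP)(P/Q) = (-60)(5/775).

-0.39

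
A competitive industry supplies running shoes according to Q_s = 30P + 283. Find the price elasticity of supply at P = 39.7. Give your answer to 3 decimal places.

At P = 39.7, Q_s = 1474.
dQ_s/dP = 30.
ε_s = (dQ_s/dP)(P/Q_s) = (30)(39.7/1474).

0.808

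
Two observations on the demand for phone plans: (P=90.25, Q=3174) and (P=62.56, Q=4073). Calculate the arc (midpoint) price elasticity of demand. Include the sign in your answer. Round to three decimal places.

ΔQ = 4073 − 3174 = 899; ΔP = 62.56 − 90.25 = -27.69.
Midpoints: P̄ = 76.41, Q̄ = 3623.5.
ε = (ΔQ/ΔP)(P̄/Q̄) = (899/-27.69)(76.41/3623.5).

-0.685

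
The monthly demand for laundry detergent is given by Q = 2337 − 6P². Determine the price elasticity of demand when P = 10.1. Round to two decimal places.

-0.71

At P = 10.1, Q = 1724.940.
dQ/dP = −12P = -121.200.
ε = (dQ/dP)(P/Q) = (-121.200)(10.1/1724.940).
|ε| < 1, so demand is inelastic at this price.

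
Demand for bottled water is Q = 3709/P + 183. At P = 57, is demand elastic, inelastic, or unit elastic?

inelastic

Q = 248.070, dQ/dP = -1.142.
ε = (dQ/dP)(P/Q) ≈ -0.262.
|ε| = 0.26 < 1.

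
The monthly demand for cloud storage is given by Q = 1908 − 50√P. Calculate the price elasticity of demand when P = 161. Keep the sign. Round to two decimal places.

At P = 161, Q = 1273.571.
dQ/dP = −50/(2√P) = -1.970.
ε = (dQ/dP)(P/Q) = (-1.970)(161/1273.571).
|ε| < 1, so demand is inelastic at this price.

-0.25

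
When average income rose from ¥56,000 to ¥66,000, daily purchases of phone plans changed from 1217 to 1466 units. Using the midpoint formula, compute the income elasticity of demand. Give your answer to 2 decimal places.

ΔQ = 249, ΔI = 10000. Midpoints: Ī = 61,000, Q̄ = 1341.5.
ε_I = (ΔQ/ΔI)(Ī/Q̄) = (249/10000)(61000/1341.5).

1.13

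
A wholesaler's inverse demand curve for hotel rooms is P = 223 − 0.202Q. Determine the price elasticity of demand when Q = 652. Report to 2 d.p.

-0.69

At Q = 652, P = 223 − 0.202(652) = 91.30.
dP/dQ = −0.202, so dQ/dP = 1/(−0.202) = -4.950.
ε = (dQ/dP)(P/Q) = (-4.950)(91.30/652).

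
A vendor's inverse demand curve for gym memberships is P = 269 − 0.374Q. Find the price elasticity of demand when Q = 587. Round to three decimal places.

At Q = 587, P = 269 − 0.374(587) = 49.46.
dP/dQ = −0.374, so dQ/dP = 1/(−0.374) = -2.674.
ε = (dQ/dP)(P/Q) = (-2.674)(49.46/587).

-0.225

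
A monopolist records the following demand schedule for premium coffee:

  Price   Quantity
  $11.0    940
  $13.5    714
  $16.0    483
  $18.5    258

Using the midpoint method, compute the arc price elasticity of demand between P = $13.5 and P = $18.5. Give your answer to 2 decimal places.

-3.00

At P = 13.5, Q = 714; at P = 18.5, Q = 258.
ΔQ = -456, ΔP = 5.0. Midpoints: P̄ = 16.00, Q̄ = 486.0.
ε = (ΔQ/ΔP)(P̄/Q̄) = (-456/5.0)(16.00/486.0).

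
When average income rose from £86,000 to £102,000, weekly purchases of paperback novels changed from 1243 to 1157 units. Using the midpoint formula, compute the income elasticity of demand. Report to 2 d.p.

ΔQ = -86, ΔI = 16000. Midpoints: Ī = 94,000, Q̄ = 1200.0.
ε_I = (ΔQ/ΔI)(Ī/Q̄) = (-86/16000)(94000/1200.0).
ε_I < 0, so the good is inferior.

-0.42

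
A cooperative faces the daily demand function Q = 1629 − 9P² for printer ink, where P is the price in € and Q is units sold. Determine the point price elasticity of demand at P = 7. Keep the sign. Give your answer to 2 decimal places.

At P = 7, Q = 1188.
dQ/dP = −18P = -126.
ε = (dQ/dP)(P/Q) = (-126)(7/1188).
|ε| < 1, so demand is inelastic at this price.

-0.74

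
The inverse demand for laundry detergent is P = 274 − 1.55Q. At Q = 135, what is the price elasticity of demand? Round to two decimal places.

-0.31

At Q = 135, P = 274 − 1.55(135) = 64.75.
dP/dQ = −1.55, so dQ/dP = 1/(−1.55) = -0.645.
ε = (dQ/dP)(P/Q) = (-0.645)(64.75/135).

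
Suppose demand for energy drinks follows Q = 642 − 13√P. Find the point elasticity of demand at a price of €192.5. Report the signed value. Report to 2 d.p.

-0.20

At P = 192.5, Q = 461.632.
dQ/dP = −13/(2√P) = -0.468.
ε = (dQ/dP)(P/Q) = (-0.468)(192.5/461.632).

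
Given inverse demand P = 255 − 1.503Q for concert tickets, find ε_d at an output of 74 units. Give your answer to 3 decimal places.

At Q = 74, P = 255 − 1.503(74) = 143.78.
dP/dQ = −1.503, so dQ/dP = 1/(−1.503) = -0.665.
ε = (dQ/dP)(P/Q) = (-0.665)(143.78/74).

-1.293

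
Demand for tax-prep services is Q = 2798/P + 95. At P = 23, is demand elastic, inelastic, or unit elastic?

Q = 216.652, dQ/dP = -5.289.
ε = (dQ/dP)(P/Q) ≈ -0.562.
|ε| = 0.56 < 1.

inelastic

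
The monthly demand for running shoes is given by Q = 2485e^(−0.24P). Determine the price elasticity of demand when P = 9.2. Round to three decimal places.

At P = 9.2, Q = 273.152.
dQ/dP = −0.24·2485e^(−0.24P) = −0.24Q = -65.556.
ε = (dQ/dP)(P/Q) = (-65.556)(9.2/273.152).

-2.208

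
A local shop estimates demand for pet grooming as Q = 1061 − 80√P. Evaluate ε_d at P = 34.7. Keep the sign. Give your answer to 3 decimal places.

-0.400

At P = 34.7, Q = 589.746.
dQ/dP = −80/(2√P) = -6.790.
ε = (dQ/dP)(P/Q) = (-6.790)(34.7/589.746).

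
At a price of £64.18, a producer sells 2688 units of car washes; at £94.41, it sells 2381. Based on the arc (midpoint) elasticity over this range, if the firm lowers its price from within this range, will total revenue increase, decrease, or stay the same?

Arc ε = (-307/30.23)(79.30/2534.5) ≈ -0.318.
|ε| = 0.32 < 1, so demand is inelastic. A price cut therefore reduces total revenue.

decrease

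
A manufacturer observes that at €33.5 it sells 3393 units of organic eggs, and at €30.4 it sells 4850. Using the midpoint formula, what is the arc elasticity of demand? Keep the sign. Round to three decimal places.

-3.643

ΔQ = 4850 − 3393 = 1457; ΔP = 30.4 − 33.5 = -3.1.
Midpoints: P̄ = 31.95, Q̄ = 4121.5.
ε = (ΔQ/ΔP)(P̄/Q̄) = (1457/-3.1)(31.95/4121.5).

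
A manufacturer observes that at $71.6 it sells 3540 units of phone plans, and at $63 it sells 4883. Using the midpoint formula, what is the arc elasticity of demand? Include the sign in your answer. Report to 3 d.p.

-2.495

ΔQ = 4883 − 3540 = 1343; ΔP = 63 − 71.6 = -8.6.
Midpoints: P̄ = 67.30, Q̄ = 4211.5.
ε = (ΔQ/ΔP)(P̄/Q̄) = (1343/-8.6)(67.30/4211.5).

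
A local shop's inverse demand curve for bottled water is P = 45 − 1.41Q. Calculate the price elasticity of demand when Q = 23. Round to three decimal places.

At Q = 23, P = 45 − 1.41(23) = 12.57.
dP/dQ = −1.41, so dQ/dP = 1/(−1.41) = -0.709.
ε = (dQ/dP)(P/Q) = (-0.709)(12.57/23).

-0.388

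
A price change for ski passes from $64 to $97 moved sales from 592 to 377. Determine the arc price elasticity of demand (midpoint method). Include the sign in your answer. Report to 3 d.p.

-1.082

ΔQ = 377 − 592 = -215; ΔP = 97 − 64 = 33.
Midpoints: P̄ = 80.50, Q̄ = 484.5.
ε = (ΔQ/ΔP)(P̄/Q̄) = (-215/33)(80.50/484.5).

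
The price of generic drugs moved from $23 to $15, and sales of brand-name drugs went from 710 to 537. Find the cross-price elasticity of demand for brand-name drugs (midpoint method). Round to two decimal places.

0.66

ΔQ_x = 537 − 710 = -173; ΔP_y = 15 − 23 = -8.
Midpoints: P̄_y = 19.00, Q̄_x = 623.5.
ε_xy = (ΔQ_x/ΔP_y)(P̄_y/Q̄_x) = (-173/-8)(19.00/623.5).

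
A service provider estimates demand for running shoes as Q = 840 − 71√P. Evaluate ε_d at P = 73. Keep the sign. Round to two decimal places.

-1.30

At P = 73, Q = 233.376.
dQ/dP = −71/(2√P) = -4.155.
ε = (dQ/dP)(P/Q) = (-4.155)(73/233.376).
|ε| > 1, so demand is elastic at this price.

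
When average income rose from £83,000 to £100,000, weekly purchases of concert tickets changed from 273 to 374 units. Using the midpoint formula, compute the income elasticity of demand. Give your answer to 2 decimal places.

ΔQ = 101, ΔI = 17000. Midpoints: Ī = 91,500, Q̄ = 323.5.
ε_I = (ΔQ/ΔI)(Ī/Q̄) = (101/17000)(91500/323.5).

1.68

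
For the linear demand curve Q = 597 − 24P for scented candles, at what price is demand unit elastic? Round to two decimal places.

12.44

For linear demand Q = a − bP, ε = −bP/(a − bP). |ε| = 1 when bP = a − bP, i.e. P = a/(2b).
P = 597/(2·24) = 597/48 = 12.4375.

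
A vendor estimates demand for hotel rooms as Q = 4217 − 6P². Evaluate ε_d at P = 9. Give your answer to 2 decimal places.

-0.26

At P = 9, Q = 3731.
dQ/dP = −12P = -108.
ε = (dQ/dP)(P/Q) = (-108)(9/3731).
|ε| < 1, so demand is inelastic at this price.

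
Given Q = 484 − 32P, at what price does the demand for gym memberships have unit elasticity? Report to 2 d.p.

For linear demand Q = a − bP, ε = −bP/(a − bP). |ε| = 1 when bP = a − bP, i.e. P = a/(2b).
P = 484/(2·32) = 484/64 = 7.5625.

7.56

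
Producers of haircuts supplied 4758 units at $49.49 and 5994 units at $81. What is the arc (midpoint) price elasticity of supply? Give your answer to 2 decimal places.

ΔQ = 5994 − 4758 = 1236; ΔP = 81 − 49.49 = 31.51.
Midpoints: P̄ = 65.25, Q̄ = 5376.0.
ε_s = (ΔQ/ΔP)(P̄/Q̄) = (1236/31.51)(65.25/5376.0).

0.48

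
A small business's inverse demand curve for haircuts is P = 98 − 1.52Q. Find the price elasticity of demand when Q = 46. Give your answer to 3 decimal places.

At Q = 46, P = 98 − 1.52(46) = 28.08.
dP/dQ = −1.52, so dQ/dP = 1/(−1.52) = -0.658.
ε = (dQ/dP)(P/Q) = (-0.658)(28.08/46).

-0.402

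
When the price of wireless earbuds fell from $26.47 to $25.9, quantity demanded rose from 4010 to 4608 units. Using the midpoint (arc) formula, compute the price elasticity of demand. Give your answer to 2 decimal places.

ΔQ = 4608 − 4010 = 598; ΔP = 25.9 − 26.47 = -0.57.
Midpoints: P̄ = 26.18, Q̄ = 4309.0.
ε = (ΔQ/ΔP)(P̄/Q̄) = (598/-0.57)(26.18/4309.0).

-6.38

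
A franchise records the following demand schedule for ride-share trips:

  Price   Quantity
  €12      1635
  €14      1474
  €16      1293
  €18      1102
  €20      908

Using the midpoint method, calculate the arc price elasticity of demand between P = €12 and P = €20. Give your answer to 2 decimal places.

-1.14

At P = 12, Q = 1635; at P = 20, Q = 908.
ΔQ = -727, ΔP = 8. Midpoints: P̄ = 16.00, Q̄ = 1271.5.
ε = (ΔQ/ΔP)(P̄/Q̄) = (-727/8)(16.00/1271.5).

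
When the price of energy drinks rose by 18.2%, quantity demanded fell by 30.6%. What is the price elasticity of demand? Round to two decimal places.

ε = %ΔQ / %ΔP = (-30.6)/(18.2) = -1.681.

-1.68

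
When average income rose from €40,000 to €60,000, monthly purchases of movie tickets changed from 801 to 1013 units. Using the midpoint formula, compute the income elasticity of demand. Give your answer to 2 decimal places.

0.58

ΔQ = 212, ΔI = 20000. Midpoints: Ī = 50,000, Q̄ = 907.0.
ε_I = (ΔQ/ΔI)(Ī/Q̄) = (212/20000)(50000/907.0).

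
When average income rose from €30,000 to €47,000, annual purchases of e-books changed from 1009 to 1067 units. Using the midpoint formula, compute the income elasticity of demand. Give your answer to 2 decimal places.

ΔQ = 58, ΔI = 17000. Midpoints: Ī = 38,500, Q̄ = 1038.0.
ε_I = (ΔQ/ΔI)(Ī/Q̄) = (58/17000)(38500/1038.0).

0.13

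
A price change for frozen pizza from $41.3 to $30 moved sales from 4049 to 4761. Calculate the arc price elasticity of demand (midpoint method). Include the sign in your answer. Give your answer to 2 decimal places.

ΔQ = 4761 − 4049 = 712; ΔP = 30 − 41.3 = -11.3.
Midpoints: P̄ = 35.65, Q̄ = 4405.0.
ε = (ΔQ/ΔP)(P̄/Q̄) = (712/-11.3)(35.65/4405.0).

-0.51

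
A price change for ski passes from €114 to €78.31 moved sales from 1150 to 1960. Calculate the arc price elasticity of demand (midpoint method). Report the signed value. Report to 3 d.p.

-1.403

ΔQ = 1960 − 1150 = 810; ΔP = 78.31 − 114 = -35.69.
Midpoints: P̄ = 96.16, Q̄ = 1555.0.
ε = (ΔQ/ΔP)(P̄/Q̄) = (810/-35.69)(96.16/1555.0).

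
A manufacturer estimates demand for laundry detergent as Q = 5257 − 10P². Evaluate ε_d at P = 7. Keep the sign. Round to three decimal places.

-0.206

At P = 7, Q = 4767.
dQ/dP = −20P = -140.
ε = (dQ/dP)(P/Q) = (-140)(7/4767).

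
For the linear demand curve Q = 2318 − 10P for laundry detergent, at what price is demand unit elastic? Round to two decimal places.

For linear demand Q = a − bP, ε = −bP/(a − bP). |ε| = 1 when bP = a − bP, i.e. P = a/(2b).
P = 2318/(2·10) = 2318/20 = 115.9000.

115.90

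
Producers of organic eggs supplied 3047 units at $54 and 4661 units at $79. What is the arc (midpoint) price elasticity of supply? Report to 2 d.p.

ΔQ = 4661 − 3047 = 1614; ΔP = 79 − 54 = 25.
Midpoints: P̄ = 66.50, Q̄ = 3854.0.
ε_s = (ΔQ/ΔP)(P̄/Q̄) = (1614/25)(66.50/3854.0).

1.11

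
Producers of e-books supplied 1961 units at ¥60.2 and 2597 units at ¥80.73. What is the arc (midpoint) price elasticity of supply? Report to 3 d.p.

ΔQ = 2597 − 1961 = 636; ΔP = 80.73 − 60.2 = 20.53.
Midpoints: P̄ = 70.47, Q̄ = 2279.0.
ε_s = (ΔQ/ΔP)(P̄/Q̄) = (636/20.53)(70.47/2279.0).

0.958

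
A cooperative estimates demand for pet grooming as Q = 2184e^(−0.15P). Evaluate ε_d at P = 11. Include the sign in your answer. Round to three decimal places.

-1.650

At P = 11, Q = 419.437.
dQ/dP = −0.15·2184e^(−0.15P) = −0.15Q = -62.916.
ε = (dQ/dP)(P/Q) = (-62.916)(11/419.437).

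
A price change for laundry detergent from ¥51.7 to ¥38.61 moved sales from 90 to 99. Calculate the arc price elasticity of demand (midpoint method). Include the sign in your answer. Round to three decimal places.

-0.329

ΔQ = 99 − 90 = 9; ΔP = 38.61 − 51.7 = -13.09.
Midpoints: P̄ = 45.16, Q̄ = 94.5.
ε = (ΔQ/ΔP)(P̄/Q̄) = (9/-13.09)(45.16/94.5).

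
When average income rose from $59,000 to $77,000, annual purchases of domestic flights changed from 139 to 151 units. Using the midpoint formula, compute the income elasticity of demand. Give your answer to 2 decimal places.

0.31

ΔQ = 12, ΔI = 18000. Midpoints: Ī = 68,000, Q̄ = 145.0.
ε_I = (ΔQ/ΔI)(Ī/Q̄) = (12/18000)(68000/145.0).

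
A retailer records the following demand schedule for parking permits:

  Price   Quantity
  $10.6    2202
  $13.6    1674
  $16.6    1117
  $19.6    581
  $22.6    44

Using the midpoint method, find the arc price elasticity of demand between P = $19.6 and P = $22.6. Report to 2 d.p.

-12.09

At P = 19.6, Q = 581; at P = 22.6, Q = 44.
ΔQ = -537, ΔP = 3.0. Midpoints: P̄ = 21.10, Q̄ = 312.5.
ε = (ΔQ/ΔP)(P̄/Q̄) = (-537/3.0)(21.10/312.5).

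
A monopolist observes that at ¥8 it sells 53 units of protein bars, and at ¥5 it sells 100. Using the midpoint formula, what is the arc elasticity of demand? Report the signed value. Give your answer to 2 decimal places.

ΔQ = 100 − 53 = 47; ΔP = 5 − 8 = -3.
Midpoints: P̄ = 6.50, Q̄ = 76.5.
ε = (ΔQ/ΔP)(P̄/Q̄) = (47/-3)(6.50/76.5).

-1.33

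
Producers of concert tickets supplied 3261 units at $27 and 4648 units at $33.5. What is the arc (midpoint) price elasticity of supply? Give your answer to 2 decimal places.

ΔQ = 4648 − 3261 = 1387; ΔP = 33.5 − 27 = 6.5.
Midpoints: P̄ = 30.25, Q̄ = 3954.5.
ε_s = (ΔQ/ΔP)(P̄/Q̄) = (1387/6.5)(30.25/3954.5).

1.63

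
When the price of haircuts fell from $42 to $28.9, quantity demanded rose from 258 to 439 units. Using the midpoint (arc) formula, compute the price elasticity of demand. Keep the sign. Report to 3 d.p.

-1.405

ΔQ = 439 − 258 = 181; ΔP = 28.9 − 42 = -13.1.
Midpoints: P̄ = 35.45, Q̄ = 348.5.
ε = (ΔQ/ΔP)(P̄/Q̄) = (181/-13.1)(35.45/348.5).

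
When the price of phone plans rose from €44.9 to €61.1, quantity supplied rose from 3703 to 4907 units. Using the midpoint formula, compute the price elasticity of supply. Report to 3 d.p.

0.915

ΔQ = 4907 − 3703 = 1204; ΔP = 61.1 − 44.9 = 16.2.
Midpoints: P̄ = 53.00, Q̄ = 4305.0.
ε_s = (ΔQ/ΔP)(P̄/Q̄) = (1204/16.2)(53.00/4305.0).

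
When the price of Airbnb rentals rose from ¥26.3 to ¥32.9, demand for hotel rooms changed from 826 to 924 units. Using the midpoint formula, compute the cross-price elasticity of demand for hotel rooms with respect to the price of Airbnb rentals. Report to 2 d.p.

ΔQ_x = 924 − 826 = 98; ΔP_y = 32.9 − 26.3 = 6.6.
Midpoints: P̄_y = 29.60, Q̄_x = 875.0.
ε_xy = (ΔQ_x/ΔP_y)(P̄_y/Q̄_x) = (98/6.6)(29.60/875.0).
ε_xy > 0, so the goods are substitutes.

0.50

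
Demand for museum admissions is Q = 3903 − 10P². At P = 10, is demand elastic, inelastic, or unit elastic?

Q = 2903, dQ/dP = -200.
ε = (dQ/dP)(P/Q) ≈ -0.689.
|ε| = 0.69 < 1.

inelastic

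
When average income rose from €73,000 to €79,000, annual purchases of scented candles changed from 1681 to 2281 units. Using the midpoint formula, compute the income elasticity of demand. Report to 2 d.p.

3.84

ΔQ = 600, ΔI = 6000. Midpoints: Ī = 76,000, Q̄ = 1981.0.
ε_I = (ΔQ/ΔI)(Ī/Q̄) = (600/6000)(76000/1981.0).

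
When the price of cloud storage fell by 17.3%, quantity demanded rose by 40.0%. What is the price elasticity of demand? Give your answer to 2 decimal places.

ε = %ΔQ / %ΔP = (40.0)/(-17.3) = -2.312.

-2.31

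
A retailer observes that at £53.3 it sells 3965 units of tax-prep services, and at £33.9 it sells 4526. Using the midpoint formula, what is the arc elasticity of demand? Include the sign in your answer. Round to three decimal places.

ΔQ = 4526 − 3965 = 561; ΔP = 33.9 − 53.3 = -19.4.
Midpoints: P̄ = 43.60, Q̄ = 4245.5.
ε = (ΔQ/ΔP)(P̄/Q̄) = (561/-19.4)(43.60/4245.5).

-0.297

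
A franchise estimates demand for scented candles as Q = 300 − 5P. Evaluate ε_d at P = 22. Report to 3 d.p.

At P = 22, Q = 190.
dQ/dP = −5.
ε = (dQ/dP)(P/Q) = (-5)(22/190).

-0.579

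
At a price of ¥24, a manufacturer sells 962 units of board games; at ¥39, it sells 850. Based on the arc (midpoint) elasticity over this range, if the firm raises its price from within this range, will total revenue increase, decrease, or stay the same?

increase

Arc ε = (-112/15)(31.50/906.0) ≈ -0.260.
|ε| = 0.26 < 1, so demand is inelastic. A price rise therefore raises total revenue.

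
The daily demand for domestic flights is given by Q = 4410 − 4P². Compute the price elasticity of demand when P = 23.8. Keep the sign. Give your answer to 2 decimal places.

At P = 23.8, Q = 2144.240.
dQ/dP = −8P = -190.400.
ε = (dQ/dP)(P/Q) = (-190.400)(23.8/2144.240).

-2.11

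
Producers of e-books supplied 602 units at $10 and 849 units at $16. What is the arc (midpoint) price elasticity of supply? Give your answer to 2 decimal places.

0.74

ΔQ = 849 − 602 = 247; ΔP = 16 − 10 = 6.
Midpoints: P̄ = 13.00, Q̄ = 725.5.
ε_s = (ΔQ/ΔP)(P̄/Q̄) = (247/6)(13.00/725.5).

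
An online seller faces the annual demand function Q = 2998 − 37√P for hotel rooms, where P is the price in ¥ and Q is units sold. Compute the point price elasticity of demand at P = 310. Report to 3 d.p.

At P = 310, Q = 2346.548.
dQ/dP = −37/(2√P) = -1.051.
ε = (dQ/dP)(P/Q) = (-1.051)(310/2346.548).

-0.139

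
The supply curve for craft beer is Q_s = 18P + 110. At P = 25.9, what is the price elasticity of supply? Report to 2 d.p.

At P = 25.9, Q_s = 576.20.
dQ_s/dP = 18.
ε_s = (dQ_s/dP)(P/Q_s) = (18)(25.9/576.20).

0.81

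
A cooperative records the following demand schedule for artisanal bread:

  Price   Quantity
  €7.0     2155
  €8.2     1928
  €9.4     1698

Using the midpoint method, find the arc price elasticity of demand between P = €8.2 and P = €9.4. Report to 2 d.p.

At P = 8.2, Q = 1928; at P = 9.4, Q = 1698.
ΔQ = -230, ΔP = 1.2. Midpoints: P̄ = 8.80, Q̄ = 1813.0.
ε = (ΔQ/ΔP)(P̄/Q̄) = (-230/1.2)(8.80/1813.0).

-0.93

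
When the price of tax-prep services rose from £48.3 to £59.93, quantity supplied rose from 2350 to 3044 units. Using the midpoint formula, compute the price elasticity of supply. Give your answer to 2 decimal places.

ΔQ = 3044 − 2350 = 694; ΔP = 59.93 − 48.3 = 11.63.
Midpoints: P̄ = 54.11, Q̄ = 2697.0.
ε_s = (ΔQ/ΔP)(P̄/Q̄) = (694/11.63)(54.11/2697.0).

1.20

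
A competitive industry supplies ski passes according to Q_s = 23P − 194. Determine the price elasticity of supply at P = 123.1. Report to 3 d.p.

At P = 123.1, Q_s = 2637.30.
dQ_s/dP = 23.
ε_s = (dQ_s/dP)(P/Q_s) = (23)(123.1/2637.30).

1.074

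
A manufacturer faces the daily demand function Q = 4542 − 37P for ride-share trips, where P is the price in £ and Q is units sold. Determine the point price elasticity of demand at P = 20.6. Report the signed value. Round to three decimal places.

-0.202

At P = 20.6, Q = 3779.800.
dQ/dP = −37.
ε = (dQ/dP)(P/Q) = (-37)(20.6/3779.800).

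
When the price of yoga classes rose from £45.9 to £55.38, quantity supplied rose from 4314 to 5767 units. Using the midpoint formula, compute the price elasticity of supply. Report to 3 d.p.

1.540

ΔQ = 5767 − 4314 = 1453; ΔP = 55.38 − 45.9 = 9.48.
Midpoints: P̄ = 50.64, Q̄ = 5040.5.
ε_s = (ΔQ/ΔP)(P̄/Q̄) = (1453/9.48)(50.64/5040.5).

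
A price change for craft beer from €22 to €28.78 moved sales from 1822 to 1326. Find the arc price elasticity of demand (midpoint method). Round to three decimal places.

-1.180

ΔQ = 1326 − 1822 = -496; ΔP = 28.78 − 22 = 6.78.
Midpoints: P̄ = 25.39, Q̄ = 1574.0.
ε = (ΔQ/ΔP)(P̄/Q̄) = (-496/6.78)(25.39/1574.0).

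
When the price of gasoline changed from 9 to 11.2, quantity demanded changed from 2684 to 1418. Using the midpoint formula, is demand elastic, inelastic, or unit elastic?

elastic

Arc ε ≈ -2.834.
|ε| = 2.83 > 1.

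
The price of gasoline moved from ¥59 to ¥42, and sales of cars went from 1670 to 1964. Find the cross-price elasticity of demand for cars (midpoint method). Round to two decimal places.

-0.48

ΔQ_x = 1964 − 1670 = 294; ΔP_y = 42 − 59 = -17.
Midpoints: P̄_y = 50.50, Q̄_x = 1817.0.
ε_xy = (ΔQ_x/ΔP_y)(P̄_y/Q̄_x) = (294/-17)(50.50/1817.0).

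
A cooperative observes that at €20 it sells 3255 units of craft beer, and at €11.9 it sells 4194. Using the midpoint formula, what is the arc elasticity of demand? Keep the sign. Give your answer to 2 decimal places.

-0.50

ΔQ = 4194 − 3255 = 939; ΔP = 11.9 − 20 = -8.1.
Midpoints: P̄ = 15.95, Q̄ = 3724.5.
ε = (ΔQ/ΔP)(P̄/Q̄) = (939/-8.1)(15.95/3724.5).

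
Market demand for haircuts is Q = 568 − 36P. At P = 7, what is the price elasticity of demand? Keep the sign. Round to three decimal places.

-0.797

At P = 7, Q = 316.
dQ/dP = −36.
ε = (dQ/dP)(P/Q) = (-36)(7/316).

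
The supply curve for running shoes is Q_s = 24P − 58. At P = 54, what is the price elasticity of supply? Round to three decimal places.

1.047

At P = 54, Q_s = 1238.
dQ_s/dP = 24.
ε_s = (dQ_s/dP)(P/Q_s) = (24)(54/1238).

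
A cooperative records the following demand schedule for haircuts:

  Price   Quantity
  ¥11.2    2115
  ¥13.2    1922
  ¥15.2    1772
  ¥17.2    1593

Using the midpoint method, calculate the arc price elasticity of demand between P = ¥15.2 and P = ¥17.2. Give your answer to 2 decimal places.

-0.86

At P = 15.2, Q = 1772; at P = 17.2, Q = 1593.
ΔQ = -179, ΔP = 2.0. Midpoints: P̄ = 16.20, Q̄ = 1682.5.
ε = (ΔQ/ΔP)(P̄/Q̄) = (-179/2.0)(16.20/1682.5).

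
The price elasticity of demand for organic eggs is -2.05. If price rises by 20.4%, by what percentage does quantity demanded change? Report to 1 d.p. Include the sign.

-41.8%

%ΔQ ≈ ε × %ΔP = (-2.05)(20.4%) = -41.82%.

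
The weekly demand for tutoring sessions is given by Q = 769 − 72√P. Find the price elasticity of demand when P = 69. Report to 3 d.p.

-1.750

At P = 69, Q = 170.923.
dQ/dP = −72/(2√P) = -4.334.
ε = (dQ/dP)(P/Q) = (-4.334)(69/170.923).
|ε| > 1, so demand is elastic at this price.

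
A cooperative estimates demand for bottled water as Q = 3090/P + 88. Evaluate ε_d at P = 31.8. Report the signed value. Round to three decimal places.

At P = 31.8, Q = 185.170.
dQ/dP = −3090/P² = -3.056.
ε = (dQ/dP)(P/Q) = (-3.056)(31.8/185.170).

-0.525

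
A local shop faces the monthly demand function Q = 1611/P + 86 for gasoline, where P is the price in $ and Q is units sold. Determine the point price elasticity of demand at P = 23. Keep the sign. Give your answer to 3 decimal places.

-0.449

At P = 23, Q = 156.043.
dQ/dP = −1611/P² = -3.045.
ε = (dQ/dP)(P/Q) = (-3.045)(23/156.043).
|ε| < 1, so demand is inelastic at this price.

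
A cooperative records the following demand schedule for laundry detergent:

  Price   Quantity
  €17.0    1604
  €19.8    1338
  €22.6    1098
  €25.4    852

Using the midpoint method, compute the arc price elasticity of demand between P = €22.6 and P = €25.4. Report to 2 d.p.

-2.16

At P = 22.6, Q = 1098; at P = 25.4, Q = 852.
ΔQ = -246, ΔP = 2.8. Midpoints: P̄ = 24.00, Q̄ = 975.0.
ε = (ΔQ/ΔP)(P̄/Q̄) = (-246/2.8)(24.00/975.0).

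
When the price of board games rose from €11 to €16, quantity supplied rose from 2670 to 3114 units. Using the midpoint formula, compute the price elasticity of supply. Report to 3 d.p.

0.415

ΔQ = 3114 − 2670 = 444; ΔP = 16 − 11 = 5.
Midpoints: P̄ = 13.50, Q̄ = 2892.0.
ε_s = (ΔQ/ΔP)(P̄/Q̄) = (444/5)(13.50/2892.0).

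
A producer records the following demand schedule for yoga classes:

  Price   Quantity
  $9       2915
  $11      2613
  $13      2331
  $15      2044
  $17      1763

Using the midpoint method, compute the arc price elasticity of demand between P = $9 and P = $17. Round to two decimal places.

-0.80

At P = 9, Q = 2915; at P = 17, Q = 1763.
ΔQ = -1152, ΔP = 8. Midpoints: P̄ = 13.00, Q̄ = 2339.0.
ε = (ΔQ/ΔP)(P̄/Q̄) = (-1152/8)(13.00/2339.0).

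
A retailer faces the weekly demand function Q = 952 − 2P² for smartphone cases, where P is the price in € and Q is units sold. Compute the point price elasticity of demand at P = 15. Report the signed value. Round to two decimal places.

At P = 15, Q = 502.
dQ/dP = −4P = -60.
ε = (dQ/dP)(P/Q) = (-60)(15/502).
|ε| > 1, so demand is elastic at this price.

-1.79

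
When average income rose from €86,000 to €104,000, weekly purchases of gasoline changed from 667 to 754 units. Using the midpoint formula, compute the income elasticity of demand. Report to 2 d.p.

0.65

ΔQ = 87, ΔI = 18000. Midpoints: Ī = 95,000, Q̄ = 710.5.
ε_I = (ΔQ/ΔI)(Ī/Q̄) = (87/18000)(95000/710.5).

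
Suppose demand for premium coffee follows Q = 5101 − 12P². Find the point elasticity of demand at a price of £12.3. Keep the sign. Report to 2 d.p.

At P = 12.3, Q = 3285.520.
dQ/dP = −24P = -295.200.
ε = (dQ/dP)(P/Q) = (-295.200)(12.3/3285.520).
|ε| > 1, so demand is elastic at this price.

-1.11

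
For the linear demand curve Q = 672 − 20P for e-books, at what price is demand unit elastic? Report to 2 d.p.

16.80

For linear demand Q = a − bP, ε = −bP/(a − bP). |ε| = 1 when bP = a − bP, i.e. P = a/(2b).
P = 672/(2·20) = 672/40 = 16.8000.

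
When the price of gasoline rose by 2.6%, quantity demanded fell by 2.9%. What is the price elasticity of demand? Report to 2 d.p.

ε = %ΔQ / %ΔP = (-2.9)/(2.6) = -1.115.

-1.12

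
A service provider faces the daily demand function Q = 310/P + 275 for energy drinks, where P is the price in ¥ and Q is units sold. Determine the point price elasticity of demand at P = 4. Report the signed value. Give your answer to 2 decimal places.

-0.22

At P = 4, Q = 352.500.
dQ/dP = −310/P² = -19.375.
ε = (dQ/dP)(P/Q) = (-19.375)(4/352.500).
|ε| < 1, so demand is inelastic at this price.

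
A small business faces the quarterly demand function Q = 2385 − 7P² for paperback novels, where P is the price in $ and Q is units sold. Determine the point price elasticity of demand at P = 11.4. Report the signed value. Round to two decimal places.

-1.23

At P = 11.4, Q = 1475.280.
dQ/dP = −14P = -159.600.
ε = (dQ/dP)(P/Q) = (-159.600)(11.4/1475.280).
|ε| > 1, so demand is elastic at this price.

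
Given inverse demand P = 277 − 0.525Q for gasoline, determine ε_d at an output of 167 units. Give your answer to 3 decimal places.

-2.159

At Q = 167, P = 277 − 0.525(167) = 189.32.
dP/dQ = −0.525, so dQ/dP = 1/(−0.525) = -1.905.
ε = (dQ/dP)(P/Q) = (-1.905)(189.32/167).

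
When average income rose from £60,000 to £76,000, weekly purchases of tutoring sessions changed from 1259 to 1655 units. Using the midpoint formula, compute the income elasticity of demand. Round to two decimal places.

ΔQ = 396, ΔI = 16000. Midpoints: Ī = 68,000, Q̄ = 1457.0.
ε_I = (ΔQ/ΔI)(Ī/Q̄) = (396/16000)(68000/1457.0).
ε_I > 0, so the good is normal.

1.16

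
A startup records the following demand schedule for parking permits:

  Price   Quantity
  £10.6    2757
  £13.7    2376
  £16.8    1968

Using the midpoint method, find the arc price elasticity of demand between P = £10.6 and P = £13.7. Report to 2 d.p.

-0.58

At P = 10.6, Q = 2757; at P = 13.7, Q = 2376.
ΔQ = -381, ΔP = 3.1. Midpoints: P̄ = 12.15, Q̄ = 2566.5.
ε = (ΔQ/ΔP)(P̄/Q̄) = (-381/3.1)(12.15/2566.5).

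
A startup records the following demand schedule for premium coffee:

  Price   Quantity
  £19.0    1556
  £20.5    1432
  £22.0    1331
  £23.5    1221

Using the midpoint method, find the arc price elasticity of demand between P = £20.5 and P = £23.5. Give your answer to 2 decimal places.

-1.17

At P = 20.5, Q = 1432; at P = 23.5, Q = 1221.
ΔQ = -211, ΔP = 3.0. Midpoints: P̄ = 22.00, Q̄ = 1326.5.
ε = (ΔQ/ΔP)(P̄/Q̄) = (-211/3.0)(22.00/1326.5).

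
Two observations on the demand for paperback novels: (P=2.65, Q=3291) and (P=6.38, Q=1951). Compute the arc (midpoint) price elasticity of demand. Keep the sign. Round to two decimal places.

-0.62

ΔQ = 1951 − 3291 = -1340; ΔP = 6.38 − 2.65 = 3.73.
Midpoints: P̄ = 4.51, Q̄ = 2621.0.
ε = (ΔQ/ΔP)(P̄/Q̄) = (-1340/3.73)(4.51/2621.0).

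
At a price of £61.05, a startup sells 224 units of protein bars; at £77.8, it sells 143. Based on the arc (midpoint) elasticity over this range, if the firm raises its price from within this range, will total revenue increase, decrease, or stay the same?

Arc ε = (-81/16.75)(69.42/183.5) ≈ -1.830.
|ε| = 1.83 > 1, so demand is elastic. A price rise therefore reduces total revenue.

decrease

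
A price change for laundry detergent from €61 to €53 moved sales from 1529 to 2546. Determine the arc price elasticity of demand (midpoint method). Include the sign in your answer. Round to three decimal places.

-3.556

ΔQ = 2546 − 1529 = 1017; ΔP = 53 − 61 = -8.
Midpoints: P̄ = 57.00, Q̄ = 2037.5.
ε = (ΔQ/ΔP)(P̄/Q̄) = (1017/-8)(57.00/2037.5).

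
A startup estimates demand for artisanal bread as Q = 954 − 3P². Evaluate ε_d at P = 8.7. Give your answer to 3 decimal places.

-0.625

At P = 8.7, Q = 726.930.
dQ/dP = −6P = -52.200.
ε = (dQ/dP)(P/Q) = (-52.200)(8.7/726.930).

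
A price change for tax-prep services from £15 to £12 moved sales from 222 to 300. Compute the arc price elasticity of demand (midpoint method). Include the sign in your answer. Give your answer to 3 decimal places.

ΔQ = 300 − 222 = 78; ΔP = 12 − 15 = -3.
Midpoints: P̄ = 13.50, Q̄ = 261.0.
ε = (ΔQ/ΔP)(P̄/Q̄) = (78/-3)(13.50/261.0).

-1.345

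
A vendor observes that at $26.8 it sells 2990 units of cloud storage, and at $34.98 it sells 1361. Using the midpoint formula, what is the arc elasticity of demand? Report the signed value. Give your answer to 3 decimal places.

-2.828

ΔQ = 1361 − 2990 = -1629; ΔP = 34.98 − 26.8 = 8.18.
Midpoints: P̄ = 30.89, Q̄ = 2175.5.
ε = (ΔQ/ΔP)(P̄/Q̄) = (-1629/8.18)(30.89/2175.5).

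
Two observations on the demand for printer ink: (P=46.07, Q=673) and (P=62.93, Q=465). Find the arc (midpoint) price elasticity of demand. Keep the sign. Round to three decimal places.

-1.182

ΔQ = 465 − 673 = -208; ΔP = 62.93 − 46.07 = 16.86.
Midpoints: P̄ = 54.50, Q̄ = 569.0.
ε = (ΔQ/ΔP)(P̄/Q̄) = (-208/16.86)(54.50/569.0).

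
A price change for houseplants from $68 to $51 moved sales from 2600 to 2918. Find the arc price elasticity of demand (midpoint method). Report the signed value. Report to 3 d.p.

-0.403

ΔQ = 2918 − 2600 = 318; ΔP = 51 − 68 = -17.
Midpoints: P̄ = 59.50, Q̄ = 2759.0.
ε = (ΔQ/ΔP)(P̄/Q̄) = (318/-17)(59.50/2759.0).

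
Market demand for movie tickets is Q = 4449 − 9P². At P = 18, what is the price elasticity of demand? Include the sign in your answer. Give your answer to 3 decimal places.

-3.804

At P = 18, Q = 1533.
dQ/dP = −18P = -324.
ε = (dQ/dP)(P/Q) = (-324)(18/1533).
|ε| > 1, so demand is elastic at this price.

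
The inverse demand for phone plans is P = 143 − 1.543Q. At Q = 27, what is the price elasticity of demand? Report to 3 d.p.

At Q = 27, P = 143 − 1.543(27) = 101.34.
dP/dQ = −1.543, so dQ/dP = 1/(−1.543) = -0.648.
ε = (dQ/dP)(P/Q) = (-0.648)(101.34/27).

-2.432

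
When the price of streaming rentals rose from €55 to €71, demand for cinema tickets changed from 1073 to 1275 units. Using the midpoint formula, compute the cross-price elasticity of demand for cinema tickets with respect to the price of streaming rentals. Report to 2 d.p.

ΔQ_x = 1275 − 1073 = 202; ΔP_y = 71 − 55 = 16.
Midpoints: P̄_y = 63.00, Q̄_x = 1174.0.
ε_xy = (ΔQ_x/ΔP_y)(P̄_y/Q̄_x) = (202/16)(63.00/1174.0).

0.68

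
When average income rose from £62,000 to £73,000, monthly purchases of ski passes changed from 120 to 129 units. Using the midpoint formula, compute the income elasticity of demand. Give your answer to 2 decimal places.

0.44

ΔQ = 9, ΔI = 11000. Midpoints: Ī = 67,500, Q̄ = 124.5.
ε_I = (ΔQ/ΔI)(Ī/Q̄) = (9/11000)(67500/124.5).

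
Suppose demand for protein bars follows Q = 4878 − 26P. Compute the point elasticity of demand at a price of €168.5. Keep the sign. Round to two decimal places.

At P = 168.5, Q = 497.
dQ/dP = −26.
ε = (dQ/dP)(P/Q) = (-26)(168.5/497).
|ε| > 1, so demand is elastic at this price.

-8.81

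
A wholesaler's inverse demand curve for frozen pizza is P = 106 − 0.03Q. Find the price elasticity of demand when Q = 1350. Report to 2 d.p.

-1.62

At Q = 1350, P = 106 − 0.03(1350) = 65.50.
dP/dQ = −0.03, so dQ/dP = 1/(−0.03) = -33.333.
ε = (dQ/dP)(P/Q) = (-33.333)(65.50/1350).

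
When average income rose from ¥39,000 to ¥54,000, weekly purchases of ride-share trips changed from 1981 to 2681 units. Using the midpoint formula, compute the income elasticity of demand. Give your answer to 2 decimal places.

0.93

ΔQ = 700, ΔI = 15000. Midpoints: Ī = 46,500, Q̄ = 2331.0.
ε_I = (ΔQ/ΔI)(Ī/Q̄) = (700/15000)(46500/2331.0).
ε_I > 0, so the good is normal.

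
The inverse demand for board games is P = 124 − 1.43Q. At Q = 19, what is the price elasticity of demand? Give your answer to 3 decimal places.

-3.564

At Q = 19, P = 124 − 1.43(19) = 96.83.
dP/dQ = −1.43, so dQ/dP = 1/(−1.43) = -0.699.
ε = (dQ/dP)(P/Q) = (-0.699)(96.83/19).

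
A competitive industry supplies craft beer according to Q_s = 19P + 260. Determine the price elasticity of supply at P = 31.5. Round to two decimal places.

At P = 31.5, Q_s = 858.50.
dQ_s/dP = 19.
ε_s = (dQ_s/dP)(P/Q_s) = (19)(31.5/858.50).

0.70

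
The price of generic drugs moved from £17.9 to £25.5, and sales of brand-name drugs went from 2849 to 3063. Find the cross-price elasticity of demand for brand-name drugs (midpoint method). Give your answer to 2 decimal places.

0.21

ΔQ_x = 3063 − 2849 = 214; ΔP_y = 25.5 − 17.9 = 7.6.
Midpoints: P̄_y = 21.70, Q̄_x = 2956.0.
ε_xy = (ΔQ_x/ΔP_y)(P̄_y/Q̄_x) = (214/7.6)(21.70/2956.0).
ε_xy > 0, so the goods are substitutes.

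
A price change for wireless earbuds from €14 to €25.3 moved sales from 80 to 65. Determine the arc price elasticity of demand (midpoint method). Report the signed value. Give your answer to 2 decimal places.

ΔQ = 65 − 80 = -15; ΔP = 25.3 − 14 = 11.3.
Midpoints: P̄ = 19.65, Q̄ = 72.5.
ε = (ΔQ/ΔP)(P̄/Q̄) = (-15/11.3)(19.65/72.5).

-0.36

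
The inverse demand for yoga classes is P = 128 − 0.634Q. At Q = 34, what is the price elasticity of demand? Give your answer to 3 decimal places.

-4.938

At Q = 34, P = 128 − 0.634(34) = 106.44.
dP/dQ = −0.634, so dQ/dP = 1/(−0.634) = -1.577.
ε = (dQ/dP)(P/Q) = (-1.577)(106.44/34).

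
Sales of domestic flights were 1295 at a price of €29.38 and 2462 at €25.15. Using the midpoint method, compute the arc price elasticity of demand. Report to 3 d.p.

ΔQ = 2462 − 1295 = 1167; ΔP = 25.15 − 29.38 = -4.23.
Midpoints: P̄ = 27.27, Q̄ = 1878.5.
ε = (ΔQ/ΔP)(P̄/Q̄) = (1167/-4.23)(27.27/1878.5).

-4.004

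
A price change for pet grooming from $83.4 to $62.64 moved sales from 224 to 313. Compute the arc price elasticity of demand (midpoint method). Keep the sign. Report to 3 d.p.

ΔQ = 313 − 224 = 89; ΔP = 62.64 − 83.4 = -20.76.
Midpoints: P̄ = 73.02, Q̄ = 268.5.
ε = (ΔQ/ΔP)(P̄/Q̄) = (89/-20.76)(73.02/268.5).

-1.166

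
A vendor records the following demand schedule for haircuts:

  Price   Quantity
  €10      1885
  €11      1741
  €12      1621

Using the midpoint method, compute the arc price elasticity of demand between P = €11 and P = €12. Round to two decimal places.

-0.82

At P = 11, Q = 1741; at P = 12, Q = 1621.
ΔQ = -120, ΔP = 1. Midpoints: P̄ = 11.50, Q̄ = 1681.0.
ε = (ΔQ/ΔP)(P̄/Q̄) = (-120/1)(11.50/1681.0).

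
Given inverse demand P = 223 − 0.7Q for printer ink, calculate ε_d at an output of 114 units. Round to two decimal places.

-1.79

At Q = 114, P = 223 − 0.7(114) = 143.20.
dP/dQ = −0.7, so dQ/dP = 1/(−0.7) = -1.429.
ε = (dQ/dP)(P/Q) = (-1.429)(143.20/114).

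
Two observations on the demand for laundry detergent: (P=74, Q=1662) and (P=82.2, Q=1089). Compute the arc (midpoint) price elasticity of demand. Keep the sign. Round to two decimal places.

-3.97

ΔQ = 1089 − 1662 = -573; ΔP = 82.2 − 74 = 8.2.
Midpoints: P̄ = 78.10, Q̄ = 1375.5.
ε = (ΔQ/ΔP)(P̄/Q̄) = (-573/8.2)(78.10/1375.5).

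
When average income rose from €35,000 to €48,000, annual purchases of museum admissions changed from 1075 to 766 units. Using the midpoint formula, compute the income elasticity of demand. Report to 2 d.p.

-1.07

ΔQ = -309, ΔI = 13000. Midpoints: Ī = 41,500, Q̄ = 920.5.
ε_I = (ΔQ/ΔI)(Ī/Q̄) = (-309/13000)(41500/920.5).
ε_I < 0, so the good is inferior.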